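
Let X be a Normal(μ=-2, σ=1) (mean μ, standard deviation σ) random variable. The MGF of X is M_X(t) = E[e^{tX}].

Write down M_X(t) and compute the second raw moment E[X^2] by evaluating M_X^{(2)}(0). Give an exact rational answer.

E[X^2] = M^(2)(0) = 5

M_X(t) = e^(t^2/2 - 2*t)
M^(2)(t) = (t^2*e^(t^2/2) - 4*t*e^(t^2/2) + 5*e^(t^2/2))*e^(-2*t)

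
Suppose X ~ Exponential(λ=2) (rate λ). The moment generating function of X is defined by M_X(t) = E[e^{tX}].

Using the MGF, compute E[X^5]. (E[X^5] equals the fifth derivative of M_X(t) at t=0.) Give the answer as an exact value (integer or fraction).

E[X^5] = d^5M/dt^5 |_{t=0} = 15/4

M_X(t) = 2/(2 - t)
dM/dt = 2/(t^2 - 4*t + 4)
d^2M/dt^2 = -4/(t^3 - 6*t^2 + 12*t - 8)
d^3M/dt^3 = 12/(t^4 - 8*t^3 + 24*t^2 - 32*t + 16)
d^4M/dt^4 = -48/(t^5 - 10*t^4 + 40*t^3 - 80*t^2 + 80*t - 32)
d^5M/dt^5 = 240/(t^6 - 12*t^5 + 60*t^4 - 160*t^3 + 240*t^2 - 192*t + 64)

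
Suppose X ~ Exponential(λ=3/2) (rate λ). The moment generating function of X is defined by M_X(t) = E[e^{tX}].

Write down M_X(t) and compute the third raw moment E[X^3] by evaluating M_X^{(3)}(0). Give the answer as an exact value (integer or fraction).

E[X^3] = d^3M/dt^3 |_{t=0} = 16/9

M_X(t) = 3/(2*(3/2 - t))
dM/dt = 6/(4*t^2 - 12*t + 9)
d^2M/dt^2 = -24/(8*t^3 - 36*t^2 + 54*t - 27)
d^3M/dt^3 = 144/(16*t^4 - 96*t^3 + 216*t^2 - 216*t + 81)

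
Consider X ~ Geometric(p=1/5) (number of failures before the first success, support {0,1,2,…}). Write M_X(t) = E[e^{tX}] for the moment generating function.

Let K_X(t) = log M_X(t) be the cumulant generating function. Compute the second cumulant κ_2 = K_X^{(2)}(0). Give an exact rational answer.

M_X(t) = 1/(5*(1 - 4*e^(t)/5))
K_X(t) = log M_X(t) = -log(1 - 4*e^(t)/5) - log(5)
D^2[K](t) = 20*e^(t)/(16*e^(2*t) - 40*e^(t) + 25)

κ_2 = D^2[K](0) = 20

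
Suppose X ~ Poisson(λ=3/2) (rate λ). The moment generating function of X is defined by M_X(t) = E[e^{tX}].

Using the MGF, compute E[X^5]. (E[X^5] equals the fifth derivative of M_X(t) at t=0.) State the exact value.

E[X^5] = D^5[M](0) = 5691/32

M_X(t) = e^(3*e^(t)/2 - 3/2)
D^5[M](t) = (243*e^(5*t)*e^(3*e^(t)/2) + 1620*e^(4*t)*e^(3*e^(t)/2) + 2700*e^(3*t)*e^(3*e^(t)/2) + 1080*e^(2*t)*e^(3*e^(t)/2) + 48*e^(t)*e^(3*e^(t)/2))*e^(-3/2)/32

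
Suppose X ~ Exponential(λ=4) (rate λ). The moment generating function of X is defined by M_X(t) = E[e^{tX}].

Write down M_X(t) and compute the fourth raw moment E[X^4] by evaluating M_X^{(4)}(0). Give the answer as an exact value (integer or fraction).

E[X^4] = D^4[M](0) = 3/32

M_X(t) = 4/(4 - t)
D^4[M](t) = -96/(t^5 - 20*t^4 + 160*t^3 - 640*t^2 + 1280*t - 1024)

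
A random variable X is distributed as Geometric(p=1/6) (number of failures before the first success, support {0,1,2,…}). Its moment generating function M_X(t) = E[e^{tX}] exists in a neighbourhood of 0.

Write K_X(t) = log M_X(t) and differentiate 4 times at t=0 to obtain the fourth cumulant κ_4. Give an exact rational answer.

κ_4 = K^(4)(0) = 5430

M_X(t) = 1/(6*(1 - 5*e^(t)/6))
K_X(t) = log M_X(t) = -log(1 - 5*e^(t)/6) - log(6)
K^(4)(t) = (750*e^(3*t) + 3600*e^(2*t) + 1080*e^(t))/(625*e^(4*t) - 3000*e^(3*t) + 5400*e^(2*t) - 4320*e^(t) + 1296)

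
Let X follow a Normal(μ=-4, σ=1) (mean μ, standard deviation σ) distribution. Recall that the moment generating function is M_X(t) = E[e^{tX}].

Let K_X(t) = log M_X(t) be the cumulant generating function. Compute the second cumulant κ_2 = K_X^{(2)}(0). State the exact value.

κ_2 = K′′(0) = 1

M_X(t) = e^(t^2/2 - 4*t)
K_X(t) = log M_X(t) = t^2/2 - 4*t
K′(t) = t - 4
K′′(t) = 1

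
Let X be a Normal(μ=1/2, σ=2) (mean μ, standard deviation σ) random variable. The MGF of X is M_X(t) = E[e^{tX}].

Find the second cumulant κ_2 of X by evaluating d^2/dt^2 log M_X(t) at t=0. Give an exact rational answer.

M_X(t) = e^(2*t^2 + t/2)
K_X(t) = log M_X(t) = 2*t^2 + t/2
dK/dt = 4*t + 1/2
d^2K/dt^2 = 4

κ_2 = d^2K/dt^2 |_{t=0} = 4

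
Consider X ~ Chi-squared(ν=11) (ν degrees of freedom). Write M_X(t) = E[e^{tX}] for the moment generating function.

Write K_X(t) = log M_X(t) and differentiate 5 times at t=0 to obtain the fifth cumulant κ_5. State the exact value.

κ_5 = d^5K/dt^5 |_{t=0} = 4224

M_X(t) = (1 - 2*t)^(-11/2)
K_X(t) = log M_X(t) = -11*log(1 - 2*t)/2
dK/dt = -11/(2*t - 1)
d^2K/dt^2 = 22/(4*t^2 - 4*t + 1)
d^3K/dt^3 = -88/(8*t^3 - 12*t^2 + 6*t - 1)
d^4K/dt^4 = 528/(16*t^4 - 32*t^3 + 24*t^2 - 8*t + 1)
d^5K/dt^5 = -4224/(32*t^5 - 80*t^4 + 80*t^3 - 40*t^2 + 10*t - 1)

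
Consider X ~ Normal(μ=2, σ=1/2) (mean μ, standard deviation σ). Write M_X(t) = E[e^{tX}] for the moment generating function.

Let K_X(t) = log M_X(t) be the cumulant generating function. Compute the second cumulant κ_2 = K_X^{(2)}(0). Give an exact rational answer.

κ_2 = K′′(0) = 1/4

M_X(t) = e^(t^2/8 + 2*t)
K_X(t) = log M_X(t) = t^2/8 + 2*t
K′(t) = t/4 + 2
K′′(t) = 1/4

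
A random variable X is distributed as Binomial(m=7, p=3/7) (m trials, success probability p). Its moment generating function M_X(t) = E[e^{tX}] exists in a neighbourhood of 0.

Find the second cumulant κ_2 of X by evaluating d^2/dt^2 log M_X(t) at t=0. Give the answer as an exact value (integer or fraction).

M_X(t) = (3*e^(t)/7 + 4/7)^7
K_X(t) = log M_X(t) = 7*log(3*e^(t)/7 + 4/7)
dK/dt = 21*e^(t)/(3*e^(t) + 4)
d^2K/dt^2 = 84*e^(t)/(9*e^(2*t) + 24*e^(t) + 16)

κ_2 = d^2K/dt^2 |_{t=0} = 12/7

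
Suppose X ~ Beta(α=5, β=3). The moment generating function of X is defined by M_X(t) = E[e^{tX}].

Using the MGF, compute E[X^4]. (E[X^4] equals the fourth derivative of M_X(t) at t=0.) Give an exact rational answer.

E[X^4] = D^4[M](0) = 7/33

M_X(t) = ₁F₁(5; 8; t)
D^4[M](t) = 7*₁F₁(9; 12; t)/33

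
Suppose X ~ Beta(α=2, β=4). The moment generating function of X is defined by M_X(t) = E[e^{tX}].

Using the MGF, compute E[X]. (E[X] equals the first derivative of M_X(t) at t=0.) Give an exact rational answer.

E[X] = dM/dt |_{t=0} = 1/3

M_X(t) = ₁F₁(2; 6; t)
dM/dt = ₁F₁(3; 7; t)/3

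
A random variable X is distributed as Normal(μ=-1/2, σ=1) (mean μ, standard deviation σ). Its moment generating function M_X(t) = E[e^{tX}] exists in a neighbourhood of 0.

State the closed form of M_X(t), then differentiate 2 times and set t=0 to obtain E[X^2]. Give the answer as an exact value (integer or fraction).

M_X(t) = e^(t^2/2 - t/2)
M^(2)(t) = (4*t^2*e^(t^2/2) - 4*t*e^(t^2/2) + 5*e^(t^2/2))*e^(-t/2)/4

E[X^2] = M^(2)(0) = 5/4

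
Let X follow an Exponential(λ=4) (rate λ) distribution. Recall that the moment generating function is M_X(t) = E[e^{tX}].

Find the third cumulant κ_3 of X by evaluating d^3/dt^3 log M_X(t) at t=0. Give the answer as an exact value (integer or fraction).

κ_3 = K′′′(0) = 1/32

M_X(t) = 4/(4 - t)
K_X(t) = log M_X(t) = -log(4 - t) + 2*log(2)
K′(t) = -1/(t - 4)
K′′(t) = 1/(t^2 - 8*t + 16)
K′′′(t) = -2/(t^3 - 12*t^2 + 48*t - 64)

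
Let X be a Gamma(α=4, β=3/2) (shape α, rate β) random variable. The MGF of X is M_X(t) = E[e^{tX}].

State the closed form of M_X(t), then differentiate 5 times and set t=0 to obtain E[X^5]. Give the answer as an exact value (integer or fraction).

E[X^5] = d^5M/dt^5 |_{t=0} = 71680/81

M_X(t) = 81/(16*(3/2 - t)^4)
dM/dt = -648/(32*t^5 - 240*t^4 + 720*t^3 - 1080*t^2 + 810*t - 243)
d^2M/dt^2 = 6480/(64*t^6 - 576*t^5 + 2160*t^4 - 4320*t^3 + 4860*t^2 - 2916*t + 729)
d^3M/dt^3 = -77760/(128*t^7 - 1344*t^6 + 6048*t^5 - 15120*t^4 + 22680*t^3 - 20412*t^2 + 10206*t - 2187)
d^4M/dt^4 = 1088640/(256*t^8 - 3072*t^7 + 16128*t^6 - 48384*t^5 + 90720*t^4 - 108864*t^3 + 81648*t^2 - 34992*t + 6561)
d^5M/dt^5 = -17418240/(512*t^9 - 6912*t^8 + 41472*t^7 - 145152*t^6 + 326592*t^5 - 489888*t^4 + 489888*t^3 - 314928*t^2 + 118098*t - 19683)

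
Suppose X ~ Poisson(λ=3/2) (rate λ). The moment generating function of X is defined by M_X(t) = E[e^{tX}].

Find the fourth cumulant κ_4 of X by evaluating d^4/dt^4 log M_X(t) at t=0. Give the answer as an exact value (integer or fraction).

M_X(t) = e^(3*e^(t)/2 - 3/2)
K_X(t) = log M_X(t) = 3*e^(t)/2 - 3/2
D^4[K](t) = 3*e^(t)/2

κ_4 = D^4[K](0) = 3/2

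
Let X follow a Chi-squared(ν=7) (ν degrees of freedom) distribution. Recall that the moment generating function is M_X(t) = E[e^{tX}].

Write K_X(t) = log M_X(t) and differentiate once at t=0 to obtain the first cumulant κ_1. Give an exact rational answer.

κ_1 = D[K](0) = 7

M_X(t) = (1 - 2*t)^(-7/2)
K_X(t) = log M_X(t) = -7*log(1 - 2*t)/2
D[K](t) = -7/(2*t - 1)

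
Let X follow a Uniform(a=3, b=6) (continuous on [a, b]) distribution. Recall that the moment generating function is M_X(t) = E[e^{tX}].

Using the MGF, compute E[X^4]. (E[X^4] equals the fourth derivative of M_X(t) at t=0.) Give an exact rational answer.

E[X^4] = d^4M/dt^4 |_{t=0} = 2511/5

M_X(t) = (e^(6*t) - e^(3*t))/(3*t)
dM/dt = (6*t*e^(6*t) - 3*t*e^(3*t) - e^(6*t) + e^(3*t))/(3*t^2)
d^2M/dt^2 = (36*t^2*e^(6*t) - 9*t^2*e^(3*t) - 12*t*e^(6*t) + 6*t*e^(3*t) + 2*e^(6*t) - 2*e^(3*t))/(3*t^3)
d^3M/dt^3 = (72*t^3*e^(6*t) - 9*t^3*e^(3*t) - 36*t^2*e^(6*t) + 9*t^2*e^(3*t) + 12*t*e^(6*t) - 6*t*e^(3*t) - 2*e^(6*t) + 2*e^(3*t))/t^4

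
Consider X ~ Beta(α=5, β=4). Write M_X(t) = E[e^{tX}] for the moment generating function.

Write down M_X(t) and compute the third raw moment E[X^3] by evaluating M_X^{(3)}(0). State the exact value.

M_X(t) = ₁F₁(5; 9; t)
D^3[M](t) = 7*₁F₁(8; 12; t)/33

E[X^3] = D^3[M](0) = 7/33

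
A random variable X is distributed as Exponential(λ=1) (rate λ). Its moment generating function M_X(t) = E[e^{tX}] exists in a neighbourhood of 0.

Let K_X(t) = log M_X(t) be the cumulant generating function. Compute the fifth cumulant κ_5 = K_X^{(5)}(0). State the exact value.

κ_5 = D^5[K](0) = 24

M_X(t) = 1/(1 - t)
K_X(t) = log M_X(t) = -log(1 - t)
D^5[K](t) = -24/(t^5 - 5*t^4 + 10*t^3 - 10*t^2 + 5*t - 1)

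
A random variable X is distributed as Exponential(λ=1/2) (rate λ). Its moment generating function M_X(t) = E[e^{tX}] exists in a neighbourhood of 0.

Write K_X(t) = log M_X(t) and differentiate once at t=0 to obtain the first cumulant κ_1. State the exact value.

M_X(t) = 1/(2*(1/2 - t))
K_X(t) = log M_X(t) = -log(1/2 - t) - log(2)
K′(t) = -2/(2*t - 1)

κ_1 = K′(0) = 2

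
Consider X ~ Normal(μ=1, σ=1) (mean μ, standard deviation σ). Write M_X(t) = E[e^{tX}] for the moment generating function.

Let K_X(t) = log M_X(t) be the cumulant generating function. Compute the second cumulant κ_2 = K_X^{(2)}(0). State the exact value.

κ_2 = D^2[K](0) = 1

M_X(t) = e^(t^2/2 + t)
K_X(t) = log M_X(t) = t^2/2 + t
D^2[K](t) = 1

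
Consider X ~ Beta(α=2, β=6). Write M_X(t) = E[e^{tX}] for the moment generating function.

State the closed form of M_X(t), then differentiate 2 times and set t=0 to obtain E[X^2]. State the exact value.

E[X^2] = M′′(0) = 1/12

M_X(t) = ₁F₁(2; 8; t)
M′(t) = ₁F₁(3; 9; t)/4
M′′(t) = ₁F₁(4; 10; t)/12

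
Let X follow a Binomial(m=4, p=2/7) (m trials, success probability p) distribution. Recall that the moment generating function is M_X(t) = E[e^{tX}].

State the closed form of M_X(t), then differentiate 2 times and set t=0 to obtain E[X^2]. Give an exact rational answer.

E[X^2] = M′′(0) = 104/49

M_X(t) = (2*e^(t)/7 + 5/7)^4
M′(t) = 64*e^(4*t)/2401 + 480*e^(3*t)/2401 + 1200*e^(2*t)/2401 + 1000*e^(t)/2401
M′′(t) = 256*e^(4*t)/2401 + 1440*e^(3*t)/2401 + 2400*e^(2*t)/2401 + 1000*e^(t)/2401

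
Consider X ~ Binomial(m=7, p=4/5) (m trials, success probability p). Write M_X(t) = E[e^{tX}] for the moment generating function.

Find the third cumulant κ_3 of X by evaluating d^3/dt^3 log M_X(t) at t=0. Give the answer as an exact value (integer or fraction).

κ_3 = K^(3)(0) = -84/125

M_X(t) = (4*e^(t)/5 + 1/5)^7
K_X(t) = log M_X(t) = 7*log(4*e^(t)/5 + 1/5)
K^(3)(t) = (-112*e^(2*t) + 28*e^(t))/(64*e^(3*t) + 48*e^(2*t) + 12*e^(t) + 1)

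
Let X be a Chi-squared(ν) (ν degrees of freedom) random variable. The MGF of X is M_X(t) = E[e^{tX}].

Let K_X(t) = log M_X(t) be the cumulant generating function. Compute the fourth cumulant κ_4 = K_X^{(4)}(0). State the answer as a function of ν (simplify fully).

κ_4 = d^4K/dt^4 |_{t=0} = 48*ν

M_X(t) = (1 - 2*t)^(-ν/2)
K_X(t) = log M_X(t) = -ν*log(1 - 2*t)/2
dK/dt = -ν/(2*t - 1)
d^2K/dt^2 = 2*ν/(4*t^2 - 4*t + 1)
d^3K/dt^3 = -8*ν/(8*t^3 - 12*t^2 + 6*t - 1)
d^4K/dt^4 = 48*ν/(16*t^4 - 32*t^3 + 24*t^2 - 8*t + 1)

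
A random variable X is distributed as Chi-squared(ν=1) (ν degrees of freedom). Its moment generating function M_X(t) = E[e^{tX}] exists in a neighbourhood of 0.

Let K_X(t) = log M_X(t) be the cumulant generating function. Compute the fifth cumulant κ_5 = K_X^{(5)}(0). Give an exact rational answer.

κ_5 = D^5[K](0) = 384

M_X(t) = 1/√(1 - 2*t)
K_X(t) = log M_X(t) = -log(1 - 2*t)/2
D^5[K](t) = -384/(32*t^5 - 80*t^4 + 80*t^3 - 40*t^2 + 10*t - 1)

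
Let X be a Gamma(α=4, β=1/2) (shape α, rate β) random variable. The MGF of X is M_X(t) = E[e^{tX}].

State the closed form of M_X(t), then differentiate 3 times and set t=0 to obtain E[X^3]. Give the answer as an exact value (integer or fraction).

M_X(t) = 1/(16*(1/2 - t)^4)
M^(3)(t) = -960/(128*t^7 - 448*t^6 + 672*t^5 - 560*t^4 + 280*t^3 - 84*t^2 + 14*t - 1)

E[X^3] = M^(3)(0) = 960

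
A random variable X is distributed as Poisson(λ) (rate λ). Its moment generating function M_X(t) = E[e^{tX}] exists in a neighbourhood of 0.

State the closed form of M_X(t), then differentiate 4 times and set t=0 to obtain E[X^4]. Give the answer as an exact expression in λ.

E[X^4] = D^4[M](0) = λ*(λ^3 + 6*λ^2 + 7*λ + 1)

M_X(t) = e^(λ*(e^(t) - 1))
D^4[M](t) = (λ^4*e^(4*t)*e^(λ*e^(t)) + 6*λ^3*e^(3*t)*e^(λ*e^(t)) + 7*λ^2*e^(2*t)*e^(λ*e^(t)) + λ*e^(t)*e^(λ*e^(t)))*e^(-λ)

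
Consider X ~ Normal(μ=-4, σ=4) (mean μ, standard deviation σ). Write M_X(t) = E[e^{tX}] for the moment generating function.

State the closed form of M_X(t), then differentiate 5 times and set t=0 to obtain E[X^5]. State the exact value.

E[X^5] = M′′′′′(0) = -26624

M_X(t) = e^(8*t^2 - 4*t)
M′(t) = 16*t*e^(-4*t)*e^(8*t^2) - 4*e^(-4*t)*e^(8*t^2)
M′′(t) = (256*t^2*e^(8*t^2) - 128*t*e^(8*t^2) + 32*e^(8*t^2))*e^(-4*t)
M′′′(t) = (4096*t^3*e^(8*t^2) - 3072*t^2*e^(8*t^2) + 1536*t*e^(8*t^2) - 256*e^(8*t^2))*e^(-4*t)
M′′′′(t) = (65536*t^4*e^(8*t^2) - 65536*t^3*e^(8*t^2) + 49152*t^2*e^(8*t^2) - 16384*t*e^(8*t^2) + 2560*e^(8*t^2))*e^(-4*t)
M′′′′′(t) = (1048576*t^5*e^(8*t^2) - 1310720*t^4*e^(8*t^2) + 1310720*t^3*e^(8*t^2) - 655360*t^2*e^(8*t^2) + 204800*t*e^(8*t^2) - 26624*e^(8*t^2))*e^(-4*t)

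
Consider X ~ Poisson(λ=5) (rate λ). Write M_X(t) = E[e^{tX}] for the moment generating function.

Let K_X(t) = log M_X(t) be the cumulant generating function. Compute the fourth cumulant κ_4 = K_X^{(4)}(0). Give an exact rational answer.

κ_4 = K′′′′(0) = 5

M_X(t) = e^(5*e^(t) - 5)
K_X(t) = log M_X(t) = 5*e^(t) - 5
K′(t) = 5*e^(t)
K′′(t) = 5*e^(t)
K′′′(t) = 5*e^(t)
K′′′′(t) = 5*e^(t)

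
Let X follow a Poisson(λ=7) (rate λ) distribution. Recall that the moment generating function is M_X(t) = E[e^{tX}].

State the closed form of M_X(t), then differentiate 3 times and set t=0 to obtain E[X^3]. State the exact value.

E[X^3] = d^3M/dt^3 |_{t=0} = 497

M_X(t) = e^(7*e^(t) - 7)
dM/dt = 7*e^(-7)*e^(t)*e^(7*e^(t))
d^2M/dt^2 = (49*e^(2*t)*e^(7*e^(t)) + 7*e^(t)*e^(7*e^(t)))*e^(-7)
d^3M/dt^3 = (343*e^(3*t)*e^(7*e^(t)) + 147*e^(2*t)*e^(7*e^(t)) + 7*e^(t)*e^(7*e^(t)))*e^(-7)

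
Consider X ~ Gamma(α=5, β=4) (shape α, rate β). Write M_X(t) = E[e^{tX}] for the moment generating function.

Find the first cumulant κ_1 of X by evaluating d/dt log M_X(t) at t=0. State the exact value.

M_X(t) = 1024/(4 - t)^5
K_X(t) = log M_X(t) = -5*log(4 - t) + 10*log(2)
D[K](t) = -5/(t - 4)

κ_1 = D[K](0) = 5/4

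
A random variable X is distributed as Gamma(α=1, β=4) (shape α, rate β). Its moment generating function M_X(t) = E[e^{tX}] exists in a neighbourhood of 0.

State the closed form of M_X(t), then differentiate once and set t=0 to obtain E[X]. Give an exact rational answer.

E[X] = M′(0) = 1/4

M_X(t) = 4/(4 - t)
M′(t) = 4/(t^2 - 8*t + 16)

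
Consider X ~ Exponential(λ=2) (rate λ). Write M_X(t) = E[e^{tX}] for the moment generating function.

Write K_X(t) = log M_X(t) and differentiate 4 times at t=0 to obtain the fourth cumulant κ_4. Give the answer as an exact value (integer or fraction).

M_X(t) = 2/(2 - t)
K_X(t) = log M_X(t) = -log(2 - t) + log(2)
K^(4)(t) = 6/(t^4 - 8*t^3 + 24*t^2 - 32*t + 16)

κ_4 = K^(4)(0) = 3/8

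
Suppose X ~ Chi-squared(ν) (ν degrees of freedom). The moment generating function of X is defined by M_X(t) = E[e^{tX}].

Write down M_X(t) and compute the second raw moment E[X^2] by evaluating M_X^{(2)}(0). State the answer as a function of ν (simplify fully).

M_X(t) = (1 - 2*t)^(-ν/2)
dM/dt = -ν/(2*t*(1 - 2*t)^(ν/2) - (1 - 2*t)^(ν/2))
d^2M/dt^2 = (ν^2 + 2*ν)/(4*t^2*(1 - 2*t)^(ν/2) - 4*t*(1 - 2*t)^(ν/2) + (1 - 2*t)^(ν/2))

E[X^2] = d^2M/dt^2 |_{t=0} = ν*(ν + 2)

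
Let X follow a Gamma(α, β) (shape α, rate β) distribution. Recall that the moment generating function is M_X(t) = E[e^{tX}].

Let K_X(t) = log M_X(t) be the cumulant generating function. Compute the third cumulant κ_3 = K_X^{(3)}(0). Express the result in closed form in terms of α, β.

M_X(t) = (β/(β - t))^α
K_X(t) = log M_X(t) = α*(log(β) - log(β - t))
K^(3)(t) = -2*α/(-β^3 + 3*β^2*t - 3*β*t^2 + t^3)

κ_3 = K^(3)(0) = 2*α/β^3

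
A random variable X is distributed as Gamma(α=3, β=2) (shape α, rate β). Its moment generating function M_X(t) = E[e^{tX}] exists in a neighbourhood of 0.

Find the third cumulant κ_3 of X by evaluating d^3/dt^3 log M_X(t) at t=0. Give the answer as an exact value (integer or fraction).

κ_3 = D^3[K](0) = 3/4

M_X(t) = 8/(2 - t)^3
K_X(t) = log M_X(t) = -3*log(2 - t) + 3*log(2)
D^3[K](t) = -6/(t^3 - 6*t^2 + 12*t - 8)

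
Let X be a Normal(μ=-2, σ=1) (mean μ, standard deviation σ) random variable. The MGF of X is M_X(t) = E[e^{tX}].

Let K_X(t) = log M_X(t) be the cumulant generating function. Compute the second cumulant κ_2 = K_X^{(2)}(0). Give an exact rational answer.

M_X(t) = e^(t^2/2 - 2*t)
K_X(t) = log M_X(t) = t^2/2 - 2*t
D^2[K](t) = 1

κ_2 = D^2[K](0) = 1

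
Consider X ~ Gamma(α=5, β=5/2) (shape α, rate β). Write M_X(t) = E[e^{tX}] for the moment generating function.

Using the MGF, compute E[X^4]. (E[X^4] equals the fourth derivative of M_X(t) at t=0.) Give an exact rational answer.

M_X(t) = 3125/(32*(5/2 - t)^5)
dM/dt = 31250/(64*t^6 - 960*t^5 + 6000*t^4 - 20000*t^3 + 37500*t^2 - 37500*t + 15625)
d^2M/dt^2 = -375000/(128*t^7 - 2240*t^6 + 16800*t^5 - 70000*t^4 + 175000*t^3 - 262500*t^2 + 218750*t - 78125)
d^3M/dt^3 = 5250000/(256*t^8 - 5120*t^7 + 44800*t^6 - 224000*t^5 + 700000*t^4 - 1400000*t^3 + 1750000*t^2 - 1250000*t + 390625)
d^4M/dt^4 = -84000000/(512*t^9 - 11520*t^8 + 115200*t^7 - 672000*t^6 + 2520000*t^5 - 6300000*t^4 + 10500000*t^3 - 11250000*t^2 + 7031250*t - 1953125)

E[X^4] = d^4M/dt^4 |_{t=0} = 5376/125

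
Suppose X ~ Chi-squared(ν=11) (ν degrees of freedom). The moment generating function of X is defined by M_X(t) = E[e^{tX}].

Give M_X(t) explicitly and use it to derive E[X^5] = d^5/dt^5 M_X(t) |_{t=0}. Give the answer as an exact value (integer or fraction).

M_X(t) = (1 - 2*t)^(-11/2)
dM/dt = 11/(64*t^6*√(1 - 2*t) - 192*t^5*√(1 - 2*t) + 240*t^4*√(1 - 2*t) - 160*t^3*√(1 - 2*t) + 60*t^2*√(1 - 2*t) - 12*t*√(1 - 2*t) + √(1 - 2*t))
d^2M/dt^2 = -143/(128*t^7*√(1 - 2*t) - 448*t^6*√(1 - 2*t) + 672*t^5*√(1 - 2*t) - 560*t^4*√(1 - 2*t) + 280*t^3*√(1 - 2*t) - 84*t^2*√(1 - 2*t) + 14*t*√(1 - 2*t) - √(1 - 2*t))

E[X^5] = d^5M/dt^5 |_{t=0} = 692835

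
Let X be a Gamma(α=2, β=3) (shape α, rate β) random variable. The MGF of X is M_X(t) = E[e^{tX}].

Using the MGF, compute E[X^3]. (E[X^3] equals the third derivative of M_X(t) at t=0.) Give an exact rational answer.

M_X(t) = 9/(3 - t)^2
dM/dt = -18/(t^3 - 9*t^2 + 27*t - 27)
d^2M/dt^2 = 54/(t^4 - 12*t^3 + 54*t^2 - 108*t + 81)
d^3M/dt^3 = -216/(t^5 - 15*t^4 + 90*t^3 - 270*t^2 + 405*t - 243)

E[X^3] = d^3M/dt^3 |_{t=0} = 8/9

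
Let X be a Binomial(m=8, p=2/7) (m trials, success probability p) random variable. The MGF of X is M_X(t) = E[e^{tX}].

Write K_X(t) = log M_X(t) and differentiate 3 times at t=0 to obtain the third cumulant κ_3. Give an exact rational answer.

M_X(t) = (2*e^(t)/7 + 5/7)^8
K_X(t) = log M_X(t) = 8*log(2*e^(t)/7 + 5/7)
K′(t) = 16*e^(t)/(2*e^(t) + 5)
K′′(t) = 80*e^(t)/(4*e^(2*t) + 20*e^(t) + 25)
K′′′(t) = (-160*e^(2*t) + 400*e^(t))/(8*e^(3*t) + 60*e^(2*t) + 150*e^(t) + 125)

κ_3 = K′′′(0) = 240/343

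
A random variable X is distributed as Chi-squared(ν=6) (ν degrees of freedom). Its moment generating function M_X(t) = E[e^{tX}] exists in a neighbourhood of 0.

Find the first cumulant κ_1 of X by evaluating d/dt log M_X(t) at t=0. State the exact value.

κ_1 = dK/dt |_{t=0} = 6

M_X(t) = (1 - 2*t)^(-3)
K_X(t) = log M_X(t) = -3*log(1 - 2*t)
dK/dt = -6/(2*t - 1)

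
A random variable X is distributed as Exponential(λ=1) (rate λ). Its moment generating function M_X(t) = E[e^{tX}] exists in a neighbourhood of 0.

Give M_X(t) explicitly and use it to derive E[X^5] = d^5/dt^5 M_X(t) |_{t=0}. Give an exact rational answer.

M_X(t) = 1/(1 - t)
D^5[M](t) = 120/(t^6 - 6*t^5 + 15*t^4 - 20*t^3 + 15*t^2 - 6*t + 1)

E[X^5] = D^5[M](0) = 120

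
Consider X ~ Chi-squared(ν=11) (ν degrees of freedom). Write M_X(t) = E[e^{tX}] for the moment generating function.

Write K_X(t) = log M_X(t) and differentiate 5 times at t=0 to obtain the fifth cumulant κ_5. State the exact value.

κ_5 = D^5[K](0) = 4224

M_X(t) = (1 - 2*t)^(-11/2)
K_X(t) = log M_X(t) = -11*log(1 - 2*t)/2
D^5[K](t) = -4224/(32*t^5 - 80*t^4 + 80*t^3 - 40*t^2 + 10*t - 1)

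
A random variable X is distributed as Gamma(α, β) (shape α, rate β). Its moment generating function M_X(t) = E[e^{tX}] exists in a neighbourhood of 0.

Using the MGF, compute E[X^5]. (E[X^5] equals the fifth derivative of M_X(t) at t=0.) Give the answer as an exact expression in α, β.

M_X(t) = (β/(β - t))^α

E[X^5] = D^5[M](0) = α*(α^4 + 10*α^3 + 35*α^2 + 50*α + 24)/β^5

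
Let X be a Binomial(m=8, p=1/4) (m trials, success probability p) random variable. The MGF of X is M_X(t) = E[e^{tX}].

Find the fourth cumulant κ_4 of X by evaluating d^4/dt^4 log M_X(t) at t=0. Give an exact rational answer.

κ_4 = D^4[K](0) = -3/16

M_X(t) = (e^(t)/4 + 3/4)^8
K_X(t) = log M_X(t) = 8*log(e^(t)/4 + 3/4)
D^4[K](t) = (24*e^(3*t) - 288*e^(2*t) + 216*e^(t))/(e^(4*t) + 12*e^(3*t) + 54*e^(2*t) + 108*e^(t) + 81)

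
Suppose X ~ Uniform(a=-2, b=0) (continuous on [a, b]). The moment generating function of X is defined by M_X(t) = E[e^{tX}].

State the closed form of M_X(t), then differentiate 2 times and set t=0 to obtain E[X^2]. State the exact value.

M_X(t) = (1 - e^(-2*t))/(2*t)
dM/dt = (2*t - e^(2*t) + 1)*e^(-2*t)/(2*t^2)
d^2M/dt^2 = (-2*t^2 - 2*t + e^(2*t) - 1)*e^(-2*t)/t^3

E[X^2] = d^2M/dt^2 |_{t=0} = 4/3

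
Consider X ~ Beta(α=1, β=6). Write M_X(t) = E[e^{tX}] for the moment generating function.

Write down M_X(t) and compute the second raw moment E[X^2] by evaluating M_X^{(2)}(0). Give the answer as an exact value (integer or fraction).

M_X(t) = ₁F₁(1; 7; t)
dM/dt = ₁F₁(2; 8; t)/7
d^2M/dt^2 = ₁F₁(3; 9; t)/28

E[X^2] = d^2M/dt^2 |_{t=0} = 1/28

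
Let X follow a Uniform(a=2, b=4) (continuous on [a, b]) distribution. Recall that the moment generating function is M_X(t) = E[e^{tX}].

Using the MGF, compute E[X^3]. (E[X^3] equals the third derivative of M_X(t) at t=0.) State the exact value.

M_X(t) = (e^(4*t) - e^(2*t))/(2*t)
D^3[M](t) = (32*t^3*e^(4*t) - 4*t^3*e^(2*t) - 24*t^2*e^(4*t) + 6*t^2*e^(2*t) + 12*t*e^(4*t) - 6*t*e^(2*t) - 3*e^(4*t) + 3*e^(2*t))/t^4

E[X^3] = D^3[M](0) = 30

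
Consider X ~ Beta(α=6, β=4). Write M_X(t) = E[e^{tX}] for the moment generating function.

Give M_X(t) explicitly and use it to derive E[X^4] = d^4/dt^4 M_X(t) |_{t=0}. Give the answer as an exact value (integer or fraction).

M_X(t) = ₁F₁(6; 10; t)
M^(4)(t) = 126*₁F₁(10; 14; t)/715

E[X^4] = M^(4)(0) = 126/715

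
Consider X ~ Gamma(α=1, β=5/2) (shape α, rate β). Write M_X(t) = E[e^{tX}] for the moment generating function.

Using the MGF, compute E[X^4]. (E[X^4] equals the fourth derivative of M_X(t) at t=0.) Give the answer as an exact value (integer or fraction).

M_X(t) = 5/(2*(5/2 - t))
dM/dt = 10/(4*t^2 - 20*t + 25)
d^2M/dt^2 = -40/(8*t^3 - 60*t^2 + 150*t - 125)
d^3M/dt^3 = 240/(16*t^4 - 160*t^3 + 600*t^2 - 1000*t + 625)
d^4M/dt^4 = -1920/(32*t^5 - 400*t^4 + 2000*t^3 - 5000*t^2 + 6250*t - 3125)

E[X^4] = d^4M/dt^4 |_{t=0} = 384/625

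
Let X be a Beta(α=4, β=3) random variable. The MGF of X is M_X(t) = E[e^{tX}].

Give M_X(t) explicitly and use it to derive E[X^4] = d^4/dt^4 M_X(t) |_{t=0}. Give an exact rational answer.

E[X^4] = M^(4)(0) = 1/6

M_X(t) = ₁F₁(4; 7; t)
M^(4)(t) = ₁F₁(8; 11; t)/6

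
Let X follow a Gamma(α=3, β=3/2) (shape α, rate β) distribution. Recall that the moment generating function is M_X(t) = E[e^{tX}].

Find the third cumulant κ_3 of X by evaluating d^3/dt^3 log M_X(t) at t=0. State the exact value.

κ_3 = K′′′(0) = 16/9

M_X(t) = 27/(8*(3/2 - t)^3)
K_X(t) = log M_X(t) = -3*log(3/2 - t) - 3*log(2) + 3*log(3)
K′(t) = -6/(2*t - 3)
K′′(t) = 12/(4*t^2 - 12*t + 9)
K′′′(t) = -48/(8*t^3 - 36*t^2 + 54*t - 27)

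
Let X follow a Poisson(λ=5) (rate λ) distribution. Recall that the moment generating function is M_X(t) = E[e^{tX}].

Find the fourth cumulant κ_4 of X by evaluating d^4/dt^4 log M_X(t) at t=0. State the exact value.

M_X(t) = e^(5*e^(t) - 5)
K_X(t) = log M_X(t) = 5*e^(t) - 5
K^(4)(t) = 5*e^(t)

κ_4 = K^(4)(0) = 5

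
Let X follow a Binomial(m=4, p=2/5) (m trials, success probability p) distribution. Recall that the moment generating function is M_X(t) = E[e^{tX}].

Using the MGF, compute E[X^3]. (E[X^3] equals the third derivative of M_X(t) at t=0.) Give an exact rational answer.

M_X(t) = (2*e^(t)/5 + 3/5)^4
dM/dt = 64*e^(4*t)/625 + 288*e^(3*t)/625 + 432*e^(2*t)/625 + 216*e^(t)/625
d^2M/dt^2 = 256*e^(4*t)/625 + 864*e^(3*t)/625 + 864*e^(2*t)/625 + 216*e^(t)/625
d^3M/dt^3 = 1024*e^(4*t)/625 + 2592*e^(3*t)/625 + 1728*e^(2*t)/625 + 216*e^(t)/625

E[X^3] = d^3M/dt^3 |_{t=0} = 1112/125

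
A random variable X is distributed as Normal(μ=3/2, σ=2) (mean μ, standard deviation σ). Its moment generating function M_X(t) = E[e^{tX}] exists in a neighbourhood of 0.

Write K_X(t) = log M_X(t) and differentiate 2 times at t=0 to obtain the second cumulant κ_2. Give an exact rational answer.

κ_2 = K^(2)(0) = 4

M_X(t) = e^(2*t^2 + 3*t/2)
K_X(t) = log M_X(t) = 2*t^2 + 3*t/2
K^(2)(t) = 4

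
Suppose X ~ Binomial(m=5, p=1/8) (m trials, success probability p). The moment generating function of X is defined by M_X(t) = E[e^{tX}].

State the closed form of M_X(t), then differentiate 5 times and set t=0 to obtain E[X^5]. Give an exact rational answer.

M_X(t) = (e^(t)/8 + 7/8)^5
M^(5)(t) = 3125*e^(5*t)/32768 + 35*e^(4*t)/32 + 59535*e^(3*t)/16384 + 1715*e^(2*t)/512 + 12005*e^(t)/32768

E[X^5] = M^(5)(0) = 34975/4096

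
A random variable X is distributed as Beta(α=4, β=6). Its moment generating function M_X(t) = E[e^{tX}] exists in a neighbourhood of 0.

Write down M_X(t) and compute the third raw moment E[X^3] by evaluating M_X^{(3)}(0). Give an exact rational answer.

M_X(t) = ₁F₁(4; 10; t)
M^(3)(t) = ₁F₁(7; 13; t)/11

E[X^3] = M^(3)(0) = 1/11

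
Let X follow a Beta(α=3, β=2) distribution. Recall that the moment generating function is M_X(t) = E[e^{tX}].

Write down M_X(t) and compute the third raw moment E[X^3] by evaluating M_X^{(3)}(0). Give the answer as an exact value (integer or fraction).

M_X(t) = ₁F₁(3; 5; t)
M^(3)(t) = 2*₁F₁(6; 8; t)/7

E[X^3] = M^(3)(0) = 2/7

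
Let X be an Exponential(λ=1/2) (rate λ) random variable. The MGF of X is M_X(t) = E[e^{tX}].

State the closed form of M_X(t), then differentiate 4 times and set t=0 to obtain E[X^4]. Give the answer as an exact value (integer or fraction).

M_X(t) = 1/(2*(1/2 - t))
M^(4)(t) = -384/(32*t^5 - 80*t^4 + 80*t^3 - 40*t^2 + 10*t - 1)

E[X^4] = M^(4)(0) = 384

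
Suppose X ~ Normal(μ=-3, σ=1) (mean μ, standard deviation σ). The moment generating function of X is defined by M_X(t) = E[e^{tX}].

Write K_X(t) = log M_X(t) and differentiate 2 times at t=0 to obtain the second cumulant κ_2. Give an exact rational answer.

κ_2 = K^(2)(0) = 1

M_X(t) = e^(t^2/2 - 3*t)
K_X(t) = log M_X(t) = t^2/2 - 3*t
K^(2)(t) = 1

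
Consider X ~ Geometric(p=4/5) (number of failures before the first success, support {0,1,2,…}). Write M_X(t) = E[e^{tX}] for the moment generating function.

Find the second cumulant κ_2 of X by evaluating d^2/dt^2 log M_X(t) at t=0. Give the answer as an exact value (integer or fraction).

M_X(t) = 4/(5*(1 - e^(t)/5))
K_X(t) = log M_X(t) = -log(1 - e^(t)/5) - log(5) + 2*log(2)
dK/dt = -e^(t)/(e^(t) - 5)
d^2K/dt^2 = 5*e^(t)/(e^(2*t) - 10*e^(t) + 25)

κ_2 = d^2K/dt^2 |_{t=0} = 5/16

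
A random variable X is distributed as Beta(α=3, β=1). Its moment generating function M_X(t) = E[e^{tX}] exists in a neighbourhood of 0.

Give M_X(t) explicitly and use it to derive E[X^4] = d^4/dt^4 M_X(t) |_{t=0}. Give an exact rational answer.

M_X(t) = ₁F₁(3; 4; t)
M^(4)(t) = 3*₁F₁(7; 8; t)/7

E[X^4] = M^(4)(0) = 3/7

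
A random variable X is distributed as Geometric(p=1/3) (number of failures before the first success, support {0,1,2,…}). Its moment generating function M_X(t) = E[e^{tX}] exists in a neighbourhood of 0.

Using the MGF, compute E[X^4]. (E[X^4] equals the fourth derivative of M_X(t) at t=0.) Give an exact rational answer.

M_X(t) = 1/(3*(1 - 2*e^(t)/3))
M^(4)(t) = (-16*e^(4*t) - 264*e^(3*t) - 396*e^(2*t) - 54*e^(t))/(32*e^(5*t) - 240*e^(4*t) + 720*e^(3*t) - 1080*e^(2*t) + 810*e^(t) - 243)

E[X^4] = M^(4)(0) = 730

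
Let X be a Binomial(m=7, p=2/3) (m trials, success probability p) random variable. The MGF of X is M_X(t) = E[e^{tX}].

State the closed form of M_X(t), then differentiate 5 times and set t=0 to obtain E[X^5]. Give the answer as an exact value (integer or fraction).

E[X^5] = d^5M/dt^5 |_{t=0} = 11494/3

M_X(t) = (2*e^(t)/3 + 1/3)^7
dM/dt = 896*e^(7*t)/2187 + 896*e^(6*t)/729 + 1120*e^(5*t)/729 + 2240*e^(4*t)/2187 + 280*e^(3*t)/729 + 56*e^(2*t)/729 + 14*e^(t)/2187
d^2M/dt^2 = 6272*e^(7*t)/2187 + 1792*e^(6*t)/243 + 5600*e^(5*t)/729 + 8960*e^(4*t)/2187 + 280*e^(3*t)/243 + 112*e^(2*t)/729 + 14*e^(t)/2187
d^3M/dt^3 = 43904*e^(7*t)/2187 + 3584*e^(6*t)/81 + 28000*e^(5*t)/729 + 35840*e^(4*t)/2187 + 280*e^(3*t)/81 + 224*e^(2*t)/729 + 14*e^(t)/2187
d^4M/dt^4 = 307328*e^(7*t)/2187 + 7168*e^(6*t)/27 + 140000*e^(5*t)/729 + 143360*e^(4*t)/2187 + 280*e^(3*t)/27 + 448*e^(2*t)/729 + 14*e^(t)/2187
d^5M/dt^5 = 2151296*e^(7*t)/2187 + 14336*e^(6*t)/9 + 700000*e^(5*t)/729 + 573440*e^(4*t)/2187 + 280*e^(3*t)/9 + 896*e^(2*t)/729 + 14*e^(t)/2187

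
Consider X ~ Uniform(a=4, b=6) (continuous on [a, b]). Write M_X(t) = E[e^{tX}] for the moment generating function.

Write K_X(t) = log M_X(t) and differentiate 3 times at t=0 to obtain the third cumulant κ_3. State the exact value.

M_X(t) = (e^(6*t) - e^(4*t))/(2*t)
K_X(t) = log M_X(t) = -log(t) + log(e^(6*t) - e^(4*t)) - log(2)
K^(3)(t) = (8*t^3*e^(4*t) + 8*t^3*e^(2*t) - 2*e^(6*t) + 6*e^(4*t) - 6*e^(2*t) + 2)/(t^3*e^(6*t) - 3*t^3*e^(4*t) + 3*t^3*e^(2*t) - t^3)

κ_3 = K^(3)(0) = 0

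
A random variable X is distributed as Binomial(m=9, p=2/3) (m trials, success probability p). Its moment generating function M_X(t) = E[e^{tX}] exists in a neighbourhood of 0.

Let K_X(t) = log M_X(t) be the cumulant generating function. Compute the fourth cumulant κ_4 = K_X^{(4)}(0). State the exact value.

M_X(t) = (2*e^(t)/3 + 1/3)^9
K_X(t) = log M_X(t) = 9*log(2*e^(t)/3 + 1/3)
D^4[K](t) = (72*e^(3*t) - 144*e^(2*t) + 18*e^(t))/(16*e^(4*t) + 32*e^(3*t) + 24*e^(2*t) + 8*e^(t) + 1)

κ_4 = D^4[K](0) = -2/3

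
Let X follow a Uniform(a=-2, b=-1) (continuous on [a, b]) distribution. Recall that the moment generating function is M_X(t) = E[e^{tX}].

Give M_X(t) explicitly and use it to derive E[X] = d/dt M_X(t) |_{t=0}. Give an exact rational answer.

M_X(t) = (e^(-t) - e^(-2*t))/t
dM/dt = (-t*e^(t) + 2*t - e^(t) + 1)*e^(-2*t)/t^2

E[X] = dM/dt |_{t=0} = -3/2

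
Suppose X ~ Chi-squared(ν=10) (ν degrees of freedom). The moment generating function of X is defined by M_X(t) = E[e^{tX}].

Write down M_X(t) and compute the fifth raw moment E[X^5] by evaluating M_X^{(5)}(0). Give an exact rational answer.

E[X^5] = D^5[M](0) = 483840

M_X(t) = (1 - 2*t)^(-5)
D^5[M](t) = 483840/(1024*t^10 - 5120*t^9 + 11520*t^8 - 15360*t^7 + 13440*t^6 - 8064*t^5 + 3360*t^4 - 960*t^3 + 180*t^2 - 20*t + 1)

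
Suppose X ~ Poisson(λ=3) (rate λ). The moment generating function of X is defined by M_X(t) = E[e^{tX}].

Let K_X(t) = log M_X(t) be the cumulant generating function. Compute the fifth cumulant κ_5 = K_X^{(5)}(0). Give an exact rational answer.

M_X(t) = e^(3*e^(t) - 3)
K_X(t) = log M_X(t) = 3*e^(t) - 3
dK/dt = 3*e^(t)
d^2K/dt^2 = 3*e^(t)
d^3K/dt^3 = 3*e^(t)
d^4K/dt^4 = 3*e^(t)
d^5K/dt^5 = 3*e^(t)

κ_5 = d^5K/dt^5 |_{t=0} = 3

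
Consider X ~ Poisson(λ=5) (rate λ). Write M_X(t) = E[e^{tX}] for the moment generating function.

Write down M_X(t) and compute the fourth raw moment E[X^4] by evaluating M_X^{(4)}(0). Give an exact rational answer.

E[X^4] = D^4[M](0) = 1555

M_X(t) = e^(5*e^(t) - 5)
D^4[M](t) = (625*e^(4*t)*e^(5*e^(t)) + 750*e^(3*t)*e^(5*e^(t)) + 175*e^(2*t)*e^(5*e^(t)) + 5*e^(t)*e^(5*e^(t)))*e^(-5)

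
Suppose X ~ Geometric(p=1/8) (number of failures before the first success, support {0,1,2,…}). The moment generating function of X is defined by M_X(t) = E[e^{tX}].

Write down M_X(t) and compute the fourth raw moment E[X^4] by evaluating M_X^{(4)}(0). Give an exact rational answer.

E[X^4] = D^4[M](0) = 70665

M_X(t) = 1/(8*(1 - 7*e^(t)/8))
D^4[M](t) = (-2401*e^(4*t) - 30184*e^(3*t) - 34496*e^(2*t) - 3584*e^(t))/(16807*e^(5*t) - 96040*e^(4*t) + 219520*e^(3*t) - 250880*e^(2*t) + 143360*e^(t) - 32768)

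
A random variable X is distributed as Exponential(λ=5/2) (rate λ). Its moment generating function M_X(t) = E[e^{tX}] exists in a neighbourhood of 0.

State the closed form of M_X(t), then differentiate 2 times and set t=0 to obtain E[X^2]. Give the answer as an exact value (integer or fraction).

M_X(t) = 5/(2*(5/2 - t))
M′(t) = 10/(4*t^2 - 20*t + 25)
M′′(t) = -40/(8*t^3 - 60*t^2 + 150*t - 125)

E[X^2] = M′′(0) = 8/25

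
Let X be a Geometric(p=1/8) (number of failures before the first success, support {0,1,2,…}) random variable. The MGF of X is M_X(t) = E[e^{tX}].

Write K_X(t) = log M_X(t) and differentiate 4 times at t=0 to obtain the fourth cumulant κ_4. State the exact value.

M_X(t) = 1/(8*(1 - 7*e^(t)/8))
K_X(t) = log M_X(t) = -log(1 - 7*e^(t)/8) - 3*log(2)
dK/dt = -7*e^(t)/(7*e^(t) - 8)
d^2K/dt^2 = 56*e^(t)/(49*e^(2*t) - 112*e^(t) + 64)
d^3K/dt^3 = (-392*e^(2*t) - 448*e^(t))/(343*e^(3*t) - 1176*e^(2*t) + 1344*e^(t) - 512)
d^4K/dt^4 = (2744*e^(3*t) + 12544*e^(2*t) + 3584*e^(t))/(2401*e^(4*t) - 10976*e^(3*t) + 18816*e^(2*t) - 14336*e^(t) + 4096)

κ_4 = d^4K/dt^4 |_{t=0} = 18872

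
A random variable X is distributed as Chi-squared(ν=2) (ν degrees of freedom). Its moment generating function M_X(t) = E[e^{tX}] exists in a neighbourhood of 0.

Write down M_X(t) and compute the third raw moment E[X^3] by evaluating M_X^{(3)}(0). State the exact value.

E[X^3] = M^(3)(0) = 48

M_X(t) = 1/(1 - 2*t)
M^(3)(t) = 48/(16*t^4 - 32*t^3 + 24*t^2 - 8*t + 1)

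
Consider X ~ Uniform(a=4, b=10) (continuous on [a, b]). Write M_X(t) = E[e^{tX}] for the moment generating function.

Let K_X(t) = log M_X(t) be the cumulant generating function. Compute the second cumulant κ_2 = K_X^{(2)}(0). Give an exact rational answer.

κ_2 = K′′(0) = 3

M_X(t) = (e^(10*t) - e^(4*t))/(6*t)
K_X(t) = log M_X(t) = -log(t) + log(e^(10*t) - e^(4*t)) - log(6)
K′(t) = (10*t*e^(6*t) - 4*t - e^(6*t) + 1)/(t*e^(6*t) - t)
K′′(t) = (-36*t^2*e^(6*t) + e^(12*t) - 2*e^(6*t) + 1)/(t^2*e^(12*t) - 2*t^2*e^(6*t) + t^2)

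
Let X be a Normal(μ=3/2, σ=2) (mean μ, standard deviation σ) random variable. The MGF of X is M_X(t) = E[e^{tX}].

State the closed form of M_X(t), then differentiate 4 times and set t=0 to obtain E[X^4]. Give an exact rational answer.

M_X(t) = e^(2*t^2 + 3*t/2)
M′(t) = 4*t*e^(3*t/2)*e^(2*t^2) + 3*e^(3*t/2)*e^(2*t^2)/2
M′′(t) = 16*t^2*e^(3*t/2)*e^(2*t^2) + 12*t*e^(3*t/2)*e^(2*t^2) + 25*e^(3*t/2)*e^(2*t^2)/4
M′′′(t) = 64*t^3*e^(3*t/2)*e^(2*t^2) + 72*t^2*e^(3*t/2)*e^(2*t^2) + 75*t*e^(3*t/2)*e^(2*t^2) + 171*e^(3*t/2)*e^(2*t^2)/8
M′′′′(t) = 256*t^4*e^(3*t/2)*e^(2*t^2) + 384*t^3*e^(3*t/2)*e^(2*t^2) + 600*t^2*e^(3*t/2)*e^(2*t^2) + 342*t*e^(3*t/2)*e^(2*t^2) + 1713*e^(3*t/2)*e^(2*t^2)/16

E[X^4] = M′′′′(0) = 1713/16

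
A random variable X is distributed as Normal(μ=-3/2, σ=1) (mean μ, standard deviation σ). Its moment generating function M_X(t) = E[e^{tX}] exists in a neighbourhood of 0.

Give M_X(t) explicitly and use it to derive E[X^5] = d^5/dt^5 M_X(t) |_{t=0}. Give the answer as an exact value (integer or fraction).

M_X(t) = e^(t^2/2 - 3*t/2)
M′(t) = t*e^(-3*t/2)*e^(t^2/2) - 3*e^(-3*t/2)*e^(t^2/2)/2
M′′(t) = (4*t^2*e^(t^2/2) - 12*t*e^(t^2/2) + 13*e^(t^2/2))*e^(-3*t/2)/4
M′′′(t) = (8*t^3*e^(t^2/2) - 36*t^2*e^(t^2/2) + 78*t*e^(t^2/2) - 63*e^(t^2/2))*e^(-3*t/2)/8
M′′′′(t) = (16*t^4*e^(t^2/2) - 96*t^3*e^(t^2/2) + 312*t^2*e^(t^2/2) - 504*t*e^(t^2/2) + 345*e^(t^2/2))*e^(-3*t/2)/16
M′′′′′(t) = (32*t^5*e^(t^2/2) - 240*t^4*e^(t^2/2) + 1040*t^3*e^(t^2/2) - 2520*t^2*e^(t^2/2) + 3450*t*e^(t^2/2) - 2043*e^(t^2/2))*e^(-3*t/2)/32

E[X^5] = M′′′′′(0) = -2043/32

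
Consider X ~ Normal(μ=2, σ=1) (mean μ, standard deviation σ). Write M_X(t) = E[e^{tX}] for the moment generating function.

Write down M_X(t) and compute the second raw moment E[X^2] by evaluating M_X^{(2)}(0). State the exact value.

E[X^2] = M^(2)(0) = 5

M_X(t) = e^(t^2/2 + 2*t)
M^(2)(t) = t^2*e^(2*t)*e^(t^2/2) + 4*t*e^(2*t)*e^(t^2/2) + 5*e^(2*t)*e^(t^2/2)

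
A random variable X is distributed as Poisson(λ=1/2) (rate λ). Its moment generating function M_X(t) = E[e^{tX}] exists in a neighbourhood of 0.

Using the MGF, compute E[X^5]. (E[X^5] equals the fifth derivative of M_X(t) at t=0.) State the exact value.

M_X(t) = e^(e^(t)/2 - 1/2)
M^(5)(t) = (e^(5*t)*e^(e^(t)/2) + 20*e^(4*t)*e^(e^(t)/2) + 100*e^(3*t)*e^(e^(t)/2) + 120*e^(2*t)*e^(e^(t)/2) + 16*e^(t)*e^(e^(t)/2))*e^(-1/2)/32

E[X^5] = M^(5)(0) = 257/32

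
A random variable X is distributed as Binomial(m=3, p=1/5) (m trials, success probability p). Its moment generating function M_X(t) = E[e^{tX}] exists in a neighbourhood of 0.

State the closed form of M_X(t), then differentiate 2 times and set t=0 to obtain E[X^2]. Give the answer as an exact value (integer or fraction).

E[X^2] = d^2M/dt^2 |_{t=0} = 21/25

M_X(t) = (e^(t)/5 + 4/5)^3
dM/dt = 3*e^(3*t)/125 + 24*e^(2*t)/125 + 48*e^(t)/125
d^2M/dt^2 = 9*e^(3*t)/125 + 48*e^(2*t)/125 + 48*e^(t)/125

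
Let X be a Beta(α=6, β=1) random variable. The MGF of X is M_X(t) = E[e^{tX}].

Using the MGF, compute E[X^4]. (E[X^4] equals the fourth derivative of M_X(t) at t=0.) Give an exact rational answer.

E[X^4] = M^(4)(0) = 3/5

M_X(t) = ₁F₁(6; 7; t)
M^(4)(t) = 3*₁F₁(10; 11; t)/5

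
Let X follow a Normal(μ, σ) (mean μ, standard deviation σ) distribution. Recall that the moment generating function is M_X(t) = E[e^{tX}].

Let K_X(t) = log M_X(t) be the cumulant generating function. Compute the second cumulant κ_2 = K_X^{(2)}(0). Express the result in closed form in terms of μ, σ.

M_X(t) = e^(μ*t + σ^2*t^2/2)
K_X(t) = log M_X(t) = μ*t + σ^2*t^2/2
K′(t) = μ + σ^2*t
K′′(t) = σ^2

κ_2 = K′′(0) = σ^2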